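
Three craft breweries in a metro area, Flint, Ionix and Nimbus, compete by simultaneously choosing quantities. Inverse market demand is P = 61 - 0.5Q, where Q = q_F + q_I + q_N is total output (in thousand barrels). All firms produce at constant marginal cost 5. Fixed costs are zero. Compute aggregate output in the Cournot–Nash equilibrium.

A representative firm's profit is π_i = q_i(61 - 0.5Q) - 5q_i.
First-order condition (treating rivals' output as given): 56 - q_i - (1/2)·Σ_{j≠i} q_j = 0.
By symmetry each firm produces the same amount; substituting Σ_{j≠i} q_j = 2q_i yields q_i = 56/2 = 28.
Total output Q = 28 + 28 + 28 = 84.

84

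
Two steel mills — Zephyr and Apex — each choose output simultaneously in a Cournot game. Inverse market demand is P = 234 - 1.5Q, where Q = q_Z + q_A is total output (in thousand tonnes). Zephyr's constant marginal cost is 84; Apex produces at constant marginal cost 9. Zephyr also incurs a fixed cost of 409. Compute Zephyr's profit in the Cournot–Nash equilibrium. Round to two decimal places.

7.67

Zephyr's profit: π_Z = (234 - 1.5Q)q_Z - (84q_Z). Setting ∂π_Z/∂q_Z = 0: 150 - 3q_Z - (3/2)(q_A) = 0.
Apex's first-order condition: 225 - 3q_A - (3/2)(q_Z) = 0.
So q_Z = (150 - (3/2)q_A)/3 and q_A = (225 - (3/2)q_Z)/3.
Solving the pair: q_Z = 50/3, q_A = 200/3.
Price P = 234 - (3/2)·(250/3) = 109.
Zephyr's profit: (109 - 84)·(50/3) - 409 = 23/3.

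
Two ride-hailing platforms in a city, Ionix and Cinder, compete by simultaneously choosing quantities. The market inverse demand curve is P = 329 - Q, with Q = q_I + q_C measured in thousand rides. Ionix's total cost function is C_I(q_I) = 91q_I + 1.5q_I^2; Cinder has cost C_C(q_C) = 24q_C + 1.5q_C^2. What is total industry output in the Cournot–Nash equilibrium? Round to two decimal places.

Ionix's profit: π_I = (329 - Q)q_I - (91q_I + (3/2)q_I²). Setting ∂π_I/∂q_I = 0: 238 - 5q_I - (q_C) = 0.
Cinder's profit: π_C = (329 - Q)q_C - (24q_C + (3/2)q_C²). Setting ∂π_C/∂q_C = 0: 305 - 5q_C - (q_I) = 0.
Rearranging gives the reaction functions q_I = (238 - q_C)/5 and q_C = (305 - q_I)/5.
Solving the pair: q_I = 295/8, q_C = 429/8.
Total output Q = 295/8 + 429/8 = 181/2.

90.50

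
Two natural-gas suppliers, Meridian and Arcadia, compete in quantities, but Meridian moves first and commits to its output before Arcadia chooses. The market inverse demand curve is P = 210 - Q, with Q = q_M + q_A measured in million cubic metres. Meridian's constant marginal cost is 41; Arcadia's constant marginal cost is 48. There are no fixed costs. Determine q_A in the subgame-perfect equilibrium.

37

Solve by backward induction. Given q_M, the follower Arcadia maximises π_A = (210 - q_M - q_A)q_A - 48q_A.
Follower FOC: 162 - q_M - 2q_A = 0, so q_A(q_M) = (162 - q_M)/2.
Meridian substitutes q_A(q_M) into its own profit: π_M = q_M(210 - q_M - (162 - q_M)/2) - 41q_M = (129 - (1/2)q_M)q_M - 41q_M.
The leader's first-order condition 88 - q_M = 0 yields q_M = 88.
Then q_A = (162 - 88)/2 = 37.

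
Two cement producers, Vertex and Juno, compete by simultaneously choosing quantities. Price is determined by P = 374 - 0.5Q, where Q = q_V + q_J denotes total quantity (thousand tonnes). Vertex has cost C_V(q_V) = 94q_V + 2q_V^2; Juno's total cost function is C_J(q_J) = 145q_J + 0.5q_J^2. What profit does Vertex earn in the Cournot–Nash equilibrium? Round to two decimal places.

5219.47

Vertex's profit: π_V = (374 - 0.5Q)q_V - (94q_V + 2q_V²). Setting ∂π_V/∂q_V = 0: 280 - 5q_V - (1/2)(q_J) = 0.
Juno's first-order condition: 229 - 2q_J - (1/2)(q_V) = 0.
Best responses: q_V = (280 - (1/2)q_J)/5, q_J = (229 - (1/2)q_V)/2.
Substituting one into the other gives q_V = 594/13 and q_J = 1340/13.
Price P = 374 - (1/2)·(1934/13) = 299.6154.
Vertex's profit: 299.6154·(594/13) - 94·(594/13) - 2(594/13)² = 5219.4675.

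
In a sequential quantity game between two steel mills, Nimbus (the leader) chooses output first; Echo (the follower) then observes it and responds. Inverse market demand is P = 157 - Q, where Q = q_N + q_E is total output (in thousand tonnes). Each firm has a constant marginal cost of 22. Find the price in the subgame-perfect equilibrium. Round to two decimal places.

55.75

The follower Echo best-responds to any q_N: π_E = (157 - Q)q_E - 22q_E.
∂π_E/∂q_E = 135 - q_N - 2q_E = 0 gives the reaction function q_E = (135 - q_N)/2.
The leader anticipates this reaction. Substituting into P = 157 - Q gives P = 179/2 - (1/2)q_N, so π_N = (179/2 - (1/2)q_N)q_N - 22q_N.
The leader's first-order condition 135/2 - q_N = 0 yields q_N = 135/2.
Then q_E = (135 - 135/2)/2 = 135/4.
Total output Q = 405/4, so price P = 157 - 405/4 = 223/4.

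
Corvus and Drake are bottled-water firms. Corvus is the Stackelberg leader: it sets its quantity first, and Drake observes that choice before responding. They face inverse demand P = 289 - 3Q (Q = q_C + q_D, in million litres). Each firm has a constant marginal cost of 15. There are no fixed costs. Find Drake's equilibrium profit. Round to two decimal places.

1564.08

Solve by backward induction. Given q_C, the follower Drake maximises π_D = (289 - 3q_C - 3q_D)q_D - 15q_D.
Follower FOC: 274 - 3q_C - 6q_D = 0, so q_D(q_C) = (274 - 3q_C)/6.
The leader anticipates this reaction. Substituting into P = 289 - 3Q gives P = 152 - (3/2)q_C, so π_C = (152 - (3/2)q_C)q_C - 15q_C.
The leader's first-order condition 137 - 3q_C = 0 yields q_C = 137/3.
Then q_D = (274 - 3·(137/3))/6 = 137/6.
Price P = 289 - 3·(137/2) = 167/2.
Drake's profit: (167/2 - 15)·(137/6) = 1564.0833.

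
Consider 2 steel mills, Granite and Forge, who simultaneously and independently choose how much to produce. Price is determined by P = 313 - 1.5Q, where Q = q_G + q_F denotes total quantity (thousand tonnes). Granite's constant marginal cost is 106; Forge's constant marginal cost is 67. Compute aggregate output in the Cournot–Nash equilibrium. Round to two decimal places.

100.67

Granite's profit: π_G = (313 - 1.5Q)q_G - (106q_G). Setting ∂π_G/∂q_G = 0: 207 - 3q_G - (3/2)(q_F) = 0.
Forge's profit: π_F = (313 - 1.5Q)q_F - (67q_F). Setting ∂π_F/∂q_F = 0: 246 - 3q_F - (3/2)(q_G) = 0.
Best responses: q_G = (207 - (3/2)q_F)/3, q_F = (246 - (3/2)q_G)/3.
Substituting one into the other gives q_G = 112/3 and q_F = 190/3.
Total output Q = 112/3 + 190/3 = 302/3.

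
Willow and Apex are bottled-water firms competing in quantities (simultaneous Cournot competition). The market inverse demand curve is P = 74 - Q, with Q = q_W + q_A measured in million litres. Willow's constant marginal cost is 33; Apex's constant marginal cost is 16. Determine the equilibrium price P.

Willow's profit: π_W = (74 - Q)q_W - (33q_W). Setting ∂π_W/∂q_W = 0: 41 - 2q_W - (q_A) = 0.
Apex's first-order condition: 58 - 2q_A - (q_W) = 0.
Best responses: q_W = (41 - q_A)/2, q_A = (58 - q_W)/2.
Solving the pair: q_W = 8, q_A = 25.
Total output Q = 33, so price P = 74 - 33 = 41.

41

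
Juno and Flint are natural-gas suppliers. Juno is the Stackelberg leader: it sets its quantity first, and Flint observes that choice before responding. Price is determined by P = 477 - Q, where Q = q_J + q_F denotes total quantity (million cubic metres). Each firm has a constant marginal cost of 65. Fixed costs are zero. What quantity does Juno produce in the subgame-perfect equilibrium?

Solve by backward induction. Given q_J, the follower Flint maximises π_F = (477 - q_J - q_F)q_F - 65q_F.
Follower FOC: 412 - q_J - 2q_F = 0, so q_F(q_J) = (412 - q_J)/2.
Juno substitutes q_F(q_J) into its own profit: π_J = q_J(477 - q_J - (412 - q_J)/2) - 65q_J = (271 - (1/2)q_J)q_J - 65q_J.
Maximising: ∂π_J/∂q_J = 206 - q_J = 0, giving q_J = 206.
Then q_F = (412 - 206)/2 = 103.

206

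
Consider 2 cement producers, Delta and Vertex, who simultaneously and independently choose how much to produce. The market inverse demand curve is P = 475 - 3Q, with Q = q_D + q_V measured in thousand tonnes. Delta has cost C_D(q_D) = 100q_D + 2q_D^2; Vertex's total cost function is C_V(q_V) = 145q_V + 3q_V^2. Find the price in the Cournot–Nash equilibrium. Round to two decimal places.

Delta's profit: π_D = (475 - 3Q)q_D - (100q_D + 2q_D²). Setting ∂π_D/∂q_D = 0: 375 - 10q_D - 3(q_V) = 0.
Vertex's profit: π_V = (475 - 3Q)q_V - (145q_V + 3q_V²). Setting ∂π_V/∂q_V = 0: 330 - 12q_V - 3(q_D) = 0.
Rearranging gives the reaction functions q_D = (375 - 3q_V)/10 and q_V = (330 - 3q_D)/12.
Solving the pair: q_D = 1170/37, q_V = 725/37.
Total output Q = 1895/37, so price P = 475 - 3·(1895/37) = 321.3514.

321.35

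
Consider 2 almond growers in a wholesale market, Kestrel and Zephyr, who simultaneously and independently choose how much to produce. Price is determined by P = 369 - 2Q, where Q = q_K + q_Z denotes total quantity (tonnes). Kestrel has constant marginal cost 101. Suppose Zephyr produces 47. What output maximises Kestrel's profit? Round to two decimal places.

With the rival's output fixed at 47, Kestrel's profit is π_K = (369 - 2·47 - 2q_K)q_K - (101q_K) = (275 - 2q_K)q_K - (101q_K).
∂π_K/∂q_K = 174 - 4q_K = 0, so q_K = 87/2.

43.50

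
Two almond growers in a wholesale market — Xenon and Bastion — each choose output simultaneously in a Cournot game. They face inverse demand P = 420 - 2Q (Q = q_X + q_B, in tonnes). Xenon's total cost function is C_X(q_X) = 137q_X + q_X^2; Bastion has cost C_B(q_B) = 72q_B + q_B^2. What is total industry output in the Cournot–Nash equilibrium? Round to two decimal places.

78.88

Xenon's profit: π_X = (420 - 2Q)q_X - (137q_X + q_X²). Setting ∂π_X/∂q_X = 0: 283 - 6q_X - 2(q_B) = 0.
Bastion's first-order condition: 348 - 6q_B - 2(q_X) = 0.
So q_X = (283 - 2q_B)/6 and q_B = (348 - 2q_X)/6.
Solving the pair: q_X = 501/16, q_B = 761/16.
Total output Q = 501/16 + 761/16 = 631/8.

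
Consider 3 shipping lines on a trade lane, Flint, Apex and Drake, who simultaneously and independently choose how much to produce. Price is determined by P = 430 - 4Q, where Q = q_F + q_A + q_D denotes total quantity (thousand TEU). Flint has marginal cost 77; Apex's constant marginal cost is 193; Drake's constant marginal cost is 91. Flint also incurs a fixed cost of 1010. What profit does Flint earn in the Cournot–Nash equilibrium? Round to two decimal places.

2635.14

Flint's profit: π_F = (430 - 4Q)q_F - (77q_F). Setting ∂π_F/∂q_F = 0: 353 - 8q_F - 4(q_A + q_D) = 0.
Apex's first-order condition: 237 - 8q_A - 4(q_F + q_D) = 0.
Drake's first-order condition: 339 - 8q_D - 4(q_F + q_A) = 0.
Summing all 3 equations gives 929 − 16Q = 0, hence Q = 929/16.
Back-substituting: q_F = (353 − 929/4)/4 = 483/16, q_A = (237 − 929/4)/4 = 19/16, q_D = (339 − 929/4)/4 = 427/16.
Price P = 430 - 4·(929/16) = 791/4.
Flint's profit: (791/4 - 77)·(483/16) - 1010 = 2635.1406.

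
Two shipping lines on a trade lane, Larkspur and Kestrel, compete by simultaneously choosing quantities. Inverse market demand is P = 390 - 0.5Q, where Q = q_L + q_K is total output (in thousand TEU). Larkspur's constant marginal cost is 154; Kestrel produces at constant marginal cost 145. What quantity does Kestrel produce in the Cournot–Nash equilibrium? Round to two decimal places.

Larkspur's profit: π_L = (390 - 0.5Q)q_L - (154q_L). Setting ∂π_L/∂q_L = 0: 236 - q_L - (1/2)(q_K) = 0.
Kestrel's profit: π_K = (390 - 0.5Q)q_K - (145q_K). Setting ∂π_K/∂q_K = 0: 245 - q_K - (1/2)(q_L) = 0.
So q_L = (236 - (1/2)q_K) and q_K = (245 - (1/2)q_L).
Substituting one into the other gives q_L = 454/3 and q_K = 508/3.

169.33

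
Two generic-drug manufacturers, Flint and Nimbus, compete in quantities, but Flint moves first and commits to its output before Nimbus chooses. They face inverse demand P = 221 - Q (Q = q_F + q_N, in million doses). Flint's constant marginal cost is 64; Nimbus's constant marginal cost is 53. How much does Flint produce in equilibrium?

The follower Nimbus best-responds to any q_F: π_N = (221 - Q)q_N - 53q_N.
Setting the follower's marginal profit to zero, 168 - q_F - 2q_N = 0, i.e. q_N = (168 - q_F)/2.
The leader anticipates this reaction. Substituting into P = 221 - Q gives P = 137 - (1/2)q_F, so π_F = (137 - (1/2)q_F)q_F - 64q_F.
Maximising: ∂π_F/∂q_F = 73 - q_F = 0, giving q_F = 73.
Then q_N = (168 - 73)/2 = 95/2.

73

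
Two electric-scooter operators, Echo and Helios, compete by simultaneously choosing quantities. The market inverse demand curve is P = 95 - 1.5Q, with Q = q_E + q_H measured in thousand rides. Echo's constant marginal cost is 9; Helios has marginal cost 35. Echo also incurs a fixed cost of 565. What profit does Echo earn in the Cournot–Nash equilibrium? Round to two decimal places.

364.19

Echo's profit: π_E = (95 - 1.5Q)q_E - (9q_E). Setting ∂π_E/∂q_E = 0: 86 - 3q_E - (3/2)(q_H) = 0.
Helios's profit: π_H = (95 - 1.5Q)q_H - (35q_H). Setting ∂π_H/∂q_H = 0: 60 - 3q_H - (3/2)(q_E) = 0.
Rearranging gives the reaction functions q_E = (86 - (3/2)q_H)/3 and q_H = (60 - (3/2)q_E)/3.
Substituting one into the other gives q_E = 224/9 and q_H = 68/9.
Price P = 95 - (3/2)·(292/9) = 139/3.
Echo's profit: (139/3 - 9)·(224/9) - 565 = 364.1852.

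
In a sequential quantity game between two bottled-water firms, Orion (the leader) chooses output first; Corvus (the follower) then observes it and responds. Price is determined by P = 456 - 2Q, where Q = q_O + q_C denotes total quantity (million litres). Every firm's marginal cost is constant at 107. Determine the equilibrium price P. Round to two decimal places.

Solve by backward induction. Given q_O, the follower Corvus maximises π_C = (456 - 2q_O - 2q_C)q_C - 107q_C.
Follower FOC: 349 - 2q_O - 4q_C = 0, so q_C(q_O) = (349 - 2q_O)/4.
Orion substitutes q_C(q_O) into its own profit: π_O = q_O(456 - 2q_O - (349 - 2q_O)/2) - 107q_O = (563/2 - q_O)q_O - 107q_O.
Leader FOC: 349/2 - 2q_O = 0, so q_O = 349/4.
Then q_C = (349 - 2·(349/4))/4 = 349/8.
Total output Q = 1047/8, so price P = 456 - 2·(1047/8) = 777/4.

194.25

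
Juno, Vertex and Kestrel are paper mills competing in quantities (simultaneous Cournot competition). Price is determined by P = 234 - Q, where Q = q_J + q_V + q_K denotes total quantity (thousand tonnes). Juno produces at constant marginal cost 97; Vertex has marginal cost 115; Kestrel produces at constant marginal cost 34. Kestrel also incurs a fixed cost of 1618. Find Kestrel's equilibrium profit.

5778

Juno's profit: π_J = (234 - Q)q_J - (97q_J). Setting ∂π_J/∂q_J = 0: 137 - 2q_J - (q_V + q_K) = 0.
Vertex's profit: π_V = (234 - Q)q_V - (115q_V). Setting ∂π_V/∂q_V = 0: 119 - 2q_V - (q_J + q_K) = 0.
Kestrel's first-order condition: 200 - 2q_K - (q_J + q_V) = 0.
Summing all 3 equations gives 456 − 4Q = 0, hence Q = 114.
Back-substituting: q_J = (137 − 114) = 23, q_V = (119 − 114) = 5, q_K = (200 − 114) = 86.
Price P = 234 - 114 = 120.
Kestrel's profit: (120 - 34)·86 - 1618 = 5778.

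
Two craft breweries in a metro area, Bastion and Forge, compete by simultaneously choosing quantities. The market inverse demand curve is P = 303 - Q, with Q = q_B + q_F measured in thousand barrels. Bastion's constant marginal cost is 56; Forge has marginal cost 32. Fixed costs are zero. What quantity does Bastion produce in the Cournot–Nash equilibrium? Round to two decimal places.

74.33

Bastion's profit: π_B = (303 - Q)q_B - (56q_B). Setting ∂π_B/∂q_B = 0: 247 - 2q_B - (q_F) = 0.
Forge's profit: π_F = (303 - Q)q_F - (32q_F). Setting ∂π_F/∂q_F = 0: 271 - 2q_F - (q_B) = 0.
Best responses: q_B = (247 - q_F)/2, q_F = (271 - q_B)/2.
Solving the pair: q_B = 223/3, q_F = 295/3.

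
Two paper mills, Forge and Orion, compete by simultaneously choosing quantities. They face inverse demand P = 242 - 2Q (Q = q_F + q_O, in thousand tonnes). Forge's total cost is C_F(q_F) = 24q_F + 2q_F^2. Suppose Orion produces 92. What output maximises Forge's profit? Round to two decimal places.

4.25

With the rival's output fixed at 92, Forge's profit is π_F = (242 - 2·92 - 2q_F)q_F - (24q_F + 2q_F²) = (58 - 2q_F)q_F - (24q_F + 2q_F²).
∂π_F/∂q_F = 34 - 8q_F = 0, so q_F = 17/4.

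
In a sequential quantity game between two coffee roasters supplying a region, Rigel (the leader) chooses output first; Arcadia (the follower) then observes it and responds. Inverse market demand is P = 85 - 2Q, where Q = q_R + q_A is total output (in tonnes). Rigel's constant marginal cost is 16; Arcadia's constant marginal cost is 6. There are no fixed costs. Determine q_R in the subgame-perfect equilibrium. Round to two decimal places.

14.75

The follower Arcadia best-responds to any q_R: π_A = (85 - 2Q)q_A - 6q_A.
Setting the follower's marginal profit to zero, 79 - 2q_R - 4q_A = 0, i.e. q_A = (79 - 2q_R)/4.
The leader anticipates this reaction. Substituting into P = 85 - 2Q gives P = 91/2 - q_R, so π_R = (91/2 - q_R)q_R - 16q_R.
The leader's first-order condition 59/2 - 2q_R = 0 yields q_R = 59/4.
Then q_A = (79 - 2·(59/4))/4 = 99/8.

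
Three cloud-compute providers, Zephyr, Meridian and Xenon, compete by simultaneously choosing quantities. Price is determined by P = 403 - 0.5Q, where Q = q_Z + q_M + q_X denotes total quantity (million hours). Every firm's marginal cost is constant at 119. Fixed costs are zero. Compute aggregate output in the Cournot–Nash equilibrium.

426

Each firm earns π_i = (403 - 0.5Q)q_i - 119q_i.
First-order condition (treating rivals' output as given): 284 - q_i - (1/2)·Σ_{j≠i} q_j = 0.
With identical firms every q_j equals q_i, so Σ_{j≠i} q_j = 2q_i and 284 = 2q_i, giving q_i = 142.
Total output Q = 142 + 142 + 142 = 426.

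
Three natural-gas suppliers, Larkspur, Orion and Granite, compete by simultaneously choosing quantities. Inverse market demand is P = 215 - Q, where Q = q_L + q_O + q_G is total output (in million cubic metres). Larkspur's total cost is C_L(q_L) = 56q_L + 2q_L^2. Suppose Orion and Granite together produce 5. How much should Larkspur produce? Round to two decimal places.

With rivals' combined output fixed at 5, Larkspur's profit is π_L = (215 - 5 - q_L)q_L - (56q_L + 2q_L²) = (210 - q_L)q_L - (56q_L + 2q_L²).
∂π_L/∂q_L = 154 - 6q_L = 0, so q_L = 77/3.

25.67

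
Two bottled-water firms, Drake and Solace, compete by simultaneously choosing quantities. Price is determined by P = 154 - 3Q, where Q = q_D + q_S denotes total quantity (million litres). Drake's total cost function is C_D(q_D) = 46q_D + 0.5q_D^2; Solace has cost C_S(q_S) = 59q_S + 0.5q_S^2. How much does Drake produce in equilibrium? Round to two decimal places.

11.78

Drake's profit: π_D = (154 - 3Q)q_D - (46q_D + (1/2)q_D²). Setting ∂π_D/∂q_D = 0: 108 - 7q_D - 3(q_S) = 0.
Solace's profit: π_S = (154 - 3Q)q_S - (59q_S + (1/2)q_S²). Setting ∂π_S/∂q_S = 0: 95 - 7q_S - 3(q_D) = 0.
Best responses: q_D = (108 - 3q_S)/7, q_S = (95 - 3q_D)/7.
Solving the pair: q_D = 471/40, q_S = 341/40.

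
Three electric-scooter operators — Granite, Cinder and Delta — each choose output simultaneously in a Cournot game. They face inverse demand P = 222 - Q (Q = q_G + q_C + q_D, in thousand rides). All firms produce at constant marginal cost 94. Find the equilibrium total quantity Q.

A representative firm's profit is π_i = q_i(222 - Q) - 94q_i.
First-order condition (treating rivals' output as given): 128 - 2q_i - Σ_{j≠i} q_j = 0.
With identical firms every q_j equals q_i, so Σ_{j≠i} q_j = 2q_i and 128 = 4q_i, giving q_i = 32.
Total output Q = 32 + 32 + 32 = 96.

96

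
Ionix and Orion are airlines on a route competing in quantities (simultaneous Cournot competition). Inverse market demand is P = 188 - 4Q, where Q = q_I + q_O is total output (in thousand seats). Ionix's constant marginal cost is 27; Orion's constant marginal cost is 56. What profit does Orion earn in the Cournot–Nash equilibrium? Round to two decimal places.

Ionix's profit: π_I = (188 - 4Q)q_I - (27q_I). Setting ∂π_I/∂q_I = 0: 161 - 8q_I - 4(q_O) = 0.
Orion's profit: π_O = (188 - 4Q)q_O - (56q_O). Setting ∂π_O/∂q_O = 0: 132 - 8q_O - 4(q_I) = 0.
Rearranging gives the reaction functions q_I = (161 - 4q_O)/8 and q_O = (132 - 4q_I)/8.
Solving the pair: q_I = 95/6, q_O = 103/12.
Price P = 188 - 4·(293/12) = 271/3.
Orion's profit: (271/3 - 56)·(103/12) = 294.6944.

294.69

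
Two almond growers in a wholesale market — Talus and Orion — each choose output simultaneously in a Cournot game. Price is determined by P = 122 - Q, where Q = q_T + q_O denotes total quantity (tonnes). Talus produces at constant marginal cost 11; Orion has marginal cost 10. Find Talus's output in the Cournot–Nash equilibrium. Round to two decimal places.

36.67

Talus's profit: π_T = (122 - Q)q_T - (11q_T). Setting ∂π_T/∂q_T = 0: 111 - 2q_T - (q_O) = 0.
Orion's profit: π_O = (122 - Q)q_O - (10q_O). Setting ∂π_O/∂q_O = 0: 112 - 2q_O - (q_T) = 0.
So q_T = (111 - q_O)/2 and q_O = (112 - q_T)/2.
Solving the pair: q_T = 110/3, q_O = 113/3.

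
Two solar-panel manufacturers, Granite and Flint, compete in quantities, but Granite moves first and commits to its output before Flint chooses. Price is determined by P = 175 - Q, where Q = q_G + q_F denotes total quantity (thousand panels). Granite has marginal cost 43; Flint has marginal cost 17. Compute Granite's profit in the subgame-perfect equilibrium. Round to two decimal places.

1404.50

The follower Flint best-responds to any q_G: π_F = (175 - Q)q_F - 17q_F.
Setting the follower's marginal profit to zero, 158 - q_G - 2q_F = 0, i.e. q_F = (158 - q_G)/2.
The leader anticipates this reaction. Substituting into P = 175 - Q gives P = 96 - (1/2)q_G, so π_G = (96 - (1/2)q_G)q_G - 43q_G.
Maximising: ∂π_G/∂q_G = 53 - q_G = 0, giving q_G = 53.
Then q_F = (158 - 53)/2 = 105/2.
Price P = 175 - 211/2 = 139/2.
Granite's profit: (139/2 - 43)·53 = 1404.5000.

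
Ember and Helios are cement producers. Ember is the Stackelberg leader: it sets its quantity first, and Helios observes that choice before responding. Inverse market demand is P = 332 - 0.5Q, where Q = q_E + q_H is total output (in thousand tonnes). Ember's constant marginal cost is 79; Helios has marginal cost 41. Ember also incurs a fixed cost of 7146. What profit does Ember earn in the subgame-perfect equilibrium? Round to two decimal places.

Solve by backward induction. Given q_E, the follower Helios maximises π_H = (332 - (1/2)q_E - (1/2)q_H)q_H - 41q_H.
∂π_H/∂q_H = 291 - (1/2)q_E - q_H = 0 gives the reaction function q_H = (291 - (1/2)q_E).
Ember substitutes q_H(q_E) into its own profit: π_E = q_E(332 - (1/2)q_E - (291 - (1/2)q_E)/2) - 79q_E = (373/2 - (1/4)q_E)q_E - 79q_E.
The leader's first-order condition 215/2 - (1/2)q_E = 0 yields q_E = 215.
Then q_H = (291 - (1/2)·215) = 367/2.
Price P = 332 - (1/2)·(797/2) = 531/4.
Ember's profit: (531/4 - 79)·215 - 7146 = 4410.2500.

4410.25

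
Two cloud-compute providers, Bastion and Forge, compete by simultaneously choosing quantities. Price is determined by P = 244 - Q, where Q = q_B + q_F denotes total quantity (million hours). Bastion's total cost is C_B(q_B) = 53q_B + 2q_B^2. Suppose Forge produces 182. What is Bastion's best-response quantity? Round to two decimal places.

With the rival's output fixed at 182, Bastion's profit is π_B = (244 - 182 - q_B)q_B - (53q_B + 2q_B²) = (62 - q_B)q_B - (53q_B + 2q_B²).
∂π_B/∂q_B = 9 - 6q_B = 0, so q_B = 3/2.

1.50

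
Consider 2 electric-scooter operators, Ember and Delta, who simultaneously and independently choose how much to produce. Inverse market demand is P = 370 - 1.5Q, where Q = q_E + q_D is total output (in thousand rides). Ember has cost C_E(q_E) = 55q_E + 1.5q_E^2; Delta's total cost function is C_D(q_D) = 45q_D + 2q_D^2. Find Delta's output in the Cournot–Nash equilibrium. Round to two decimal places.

Ember's profit: π_E = (370 - 1.5Q)q_E - (55q_E + (3/2)q_E²). Setting ∂π_E/∂q_E = 0: 315 - 6q_E - (3/2)(q_D) = 0.
Delta's first-order condition: 325 - 7q_D - (3/2)(q_E) = 0.
Rearranging gives the reaction functions q_E = (315 - (3/2)q_D)/6 and q_D = (325 - (3/2)q_E)/7.
Substituting one into the other gives q_E = 43.2075 and q_D = 1970/53.

37.17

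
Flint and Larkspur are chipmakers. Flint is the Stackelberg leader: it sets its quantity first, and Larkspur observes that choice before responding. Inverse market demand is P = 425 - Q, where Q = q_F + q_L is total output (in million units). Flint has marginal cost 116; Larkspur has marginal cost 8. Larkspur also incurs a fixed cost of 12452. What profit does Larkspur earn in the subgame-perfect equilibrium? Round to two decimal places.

The follower Larkspur best-responds to any q_F: π_L = (425 - Q)q_L - 8q_L.
Setting the follower's marginal profit to zero, 417 - q_F - 2q_L = 0, i.e. q_L = (417 - q_F)/2.
Flint substitutes q_L(q_F) into its own profit: π_F = q_F(425 - q_F - (417 - q_F)/2) - 116q_F = (433/2 - (1/2)q_F)q_F - 116q_F.
Maximising: ∂π_F/∂q_F = 201/2 - q_F = 0, giving q_F = 201/2.
Then q_L = (417 - 201/2)/2 = 633/4.
Price P = 425 - 1035/4 = 665/4.
Larkspur's profit: (665/4 - 8)·(633/4) - 12452 = 12591.0625.

12591.06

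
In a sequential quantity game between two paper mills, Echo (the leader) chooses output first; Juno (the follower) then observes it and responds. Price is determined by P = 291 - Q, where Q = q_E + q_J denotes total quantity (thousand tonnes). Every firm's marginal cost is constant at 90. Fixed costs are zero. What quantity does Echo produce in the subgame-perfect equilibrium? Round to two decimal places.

100.50

The follower Juno best-responds to any q_E: π_J = (291 - Q)q_J - 90q_J.
Setting the follower's marginal profit to zero, 201 - q_E - 2q_J = 0, i.e. q_J = (201 - q_E)/2.
The leader anticipates this reaction. Substituting into P = 291 - Q gives P = 381/2 - (1/2)q_E, so π_E = (381/2 - (1/2)q_E)q_E - 90q_E.
Maximising: ∂π_E/∂q_E = 201/2 - q_E = 0, giving q_E = 201/2.
Then q_J = (201 - 201/2)/2 = 201/4.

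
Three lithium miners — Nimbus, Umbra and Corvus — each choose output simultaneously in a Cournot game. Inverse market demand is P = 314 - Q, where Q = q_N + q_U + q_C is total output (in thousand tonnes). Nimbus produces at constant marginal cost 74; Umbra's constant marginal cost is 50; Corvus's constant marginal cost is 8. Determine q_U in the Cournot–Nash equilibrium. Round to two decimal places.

Nimbus's profit: π_N = (314 - Q)q_N - (74q_N). Setting ∂π_N/∂q_N = 0: 240 - 2q_N - (q_U + q_C) = 0.
Umbra's profit: π_U = (314 - Q)q_U - (50q_U). Setting ∂π_U/∂q_U = 0: 264 - 2q_U - (q_N + q_C) = 0.
Corvus's profit: π_C = (314 - Q)q_C - (8q_C). Setting ∂π_C/∂q_C = 0: 306 - 2q_C - (q_N + q_U) = 0.
Adding the 3 first-order conditions: 810 − 4Q = 0, so Q = 405/2.
Back-substituting: q_N = (240 − 405/2) = 75/2, q_U = (264 − 405/2) = 123/2, q_C = (306 − 405/2) = 207/2.

61.50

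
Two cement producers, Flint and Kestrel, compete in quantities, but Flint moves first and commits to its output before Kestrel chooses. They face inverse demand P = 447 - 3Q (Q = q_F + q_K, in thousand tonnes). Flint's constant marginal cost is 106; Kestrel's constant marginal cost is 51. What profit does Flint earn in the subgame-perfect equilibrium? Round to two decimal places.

3408.17

Solve by backward induction. Given q_F, the follower Kestrel maximises π_K = (447 - 3q_F - 3q_K)q_K - 51q_K.
Setting the follower's marginal profit to zero, 396 - 3q_F - 6q_K = 0, i.e. q_K = (396 - 3q_F)/6.
Flint substitutes q_K(q_F) into its own profit: π_F = q_F(447 - 3q_F - (396 - 3q_F)/2) - 106q_F = (249 - (3/2)q_F)q_F - 106q_F.
Leader FOC: 143 - 3q_F = 0, so q_F = 143/3.
Then q_K = (396 - 3·(143/3))/6 = 253/6.
Price P = 447 - 3·(539/6) = 355/2.
Flint's profit: (355/2 - 106)·(143/3) = 3408.1667.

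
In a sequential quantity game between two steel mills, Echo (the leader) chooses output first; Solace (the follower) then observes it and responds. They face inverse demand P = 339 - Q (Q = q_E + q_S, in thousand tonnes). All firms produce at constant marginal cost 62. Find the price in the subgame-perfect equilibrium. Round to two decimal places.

131.25

Solve by backward induction. Given q_E, the follower Solace maximises π_S = (339 - q_E - q_S)q_S - 62q_S.
Setting the follower's marginal profit to zero, 277 - q_E - 2q_S = 0, i.e. q_S = (277 - q_E)/2.
Echo substitutes q_S(q_E) into its own profit: π_E = q_E(339 - q_E - (277 - q_E)/2) - 62q_E = (401/2 - (1/2)q_E)q_E - 62q_E.
The leader's first-order condition 277/2 - q_E = 0 yields q_E = 277/2.
Then q_S = (277 - 277/2)/2 = 277/4.
Total output Q = 831/4, so price P = 339 - 831/4 = 525/4.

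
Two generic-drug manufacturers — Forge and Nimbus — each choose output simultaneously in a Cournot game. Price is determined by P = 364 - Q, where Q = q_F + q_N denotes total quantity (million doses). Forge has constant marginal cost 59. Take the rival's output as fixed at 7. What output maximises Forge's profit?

With the rival's output fixed at 7, Forge's profit is π_F = (364 - 7 - q_F)q_F - (59q_F) = (357 - q_F)q_F - (59q_F).
∂π_F/∂q_F = 298 - 2q_F = 0, so q_F = 149.

149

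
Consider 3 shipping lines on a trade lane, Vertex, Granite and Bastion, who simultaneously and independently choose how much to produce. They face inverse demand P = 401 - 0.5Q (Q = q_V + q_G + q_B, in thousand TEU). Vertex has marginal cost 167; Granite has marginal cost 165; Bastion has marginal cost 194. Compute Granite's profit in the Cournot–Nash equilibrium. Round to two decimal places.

Vertex's profit: π_V = (401 - 0.5Q)q_V - (167q_V). Setting ∂π_V/∂q_V = 0: 234 - q_V - (1/2)(q_G + q_B) = 0.
Granite's first-order condition: 236 - q_G - (1/2)(q_V + q_B) = 0.
Bastion's profit: π_B = (401 - 0.5Q)q_B - (194q_B). Setting ∂π_B/∂q_B = 0: 207 - q_B - (1/2)(q_V + q_G) = 0.
Summing all 3 equations gives 677 − 2Q = 0, hence Q = 677/2.
Back-substituting: q_V = (234 − 677/4)/(1/2) = 259/2, q_G = (236 − 677/4)/(1/2) = 267/2, q_B = (207 − 677/4)/(1/2) = 151/2.
Price P = 401 - (1/2)·(677/2) = 927/4.
Granite's profit: (927/4 - 165)·(267/2) = 8911.1250.

8911.13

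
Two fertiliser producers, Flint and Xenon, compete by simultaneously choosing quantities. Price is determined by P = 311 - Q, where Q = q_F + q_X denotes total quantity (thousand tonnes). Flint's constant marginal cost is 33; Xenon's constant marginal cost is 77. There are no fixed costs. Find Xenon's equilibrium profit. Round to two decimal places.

Flint's profit: π_F = (311 - Q)q_F - (33q_F). Setting ∂π_F/∂q_F = 0: 278 - 2q_F - (q_X) = 0.
Xenon's first-order condition: 234 - 2q_X - (q_F) = 0.
Rearranging gives the reaction functions q_F = (278 - q_X)/2 and q_X = (234 - q_F)/2.
Substituting one into the other gives q_F = 322/3 and q_X = 190/3.
Price P = 311 - 512/3 = 421/3.
Xenon's profit: (421/3 - 77)·(190/3) = 4011.1111.

4011.11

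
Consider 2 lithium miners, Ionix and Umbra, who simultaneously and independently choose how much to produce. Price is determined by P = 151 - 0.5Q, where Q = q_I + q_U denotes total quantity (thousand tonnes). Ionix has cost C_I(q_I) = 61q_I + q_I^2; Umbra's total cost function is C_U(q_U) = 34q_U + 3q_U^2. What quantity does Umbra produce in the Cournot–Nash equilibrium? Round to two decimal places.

14.75

Ionix's profit: π_I = (151 - 0.5Q)q_I - (61q_I + q_I²). Setting ∂π_I/∂q_I = 0: 90 - 3q_I - (1/2)(q_U) = 0.
Umbra's first-order condition: 117 - 7q_U - (1/2)(q_I) = 0.
Rearranging gives the reaction functions q_I = (90 - (1/2)q_U)/3 and q_U = (117 - (1/2)q_I)/7.
Substituting one into the other gives q_I = 27.5422 and q_U = 1224/83.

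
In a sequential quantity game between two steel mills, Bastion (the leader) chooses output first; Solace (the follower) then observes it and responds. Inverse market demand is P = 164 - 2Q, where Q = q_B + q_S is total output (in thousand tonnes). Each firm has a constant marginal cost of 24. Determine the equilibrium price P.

Solve by backward induction. Given q_B, the follower Solace maximises π_S = (164 - 2q_B - 2q_S)q_S - 24q_S.
Setting the follower's marginal profit to zero, 140 - 2q_B - 4q_S = 0, i.e. q_S = (140 - 2q_B)/4.
The leader anticipates this reaction. Substituting into P = 164 - 2Q gives P = 94 - q_B, so π_B = (94 - q_B)q_B - 24q_B.
Leader FOC: 70 - 2q_B = 0, so q_B = 35.
Then q_S = (140 - 2·35)/4 = 35/2.
Total output Q = 105/2, so price P = 164 - 2·(105/2) = 59.

59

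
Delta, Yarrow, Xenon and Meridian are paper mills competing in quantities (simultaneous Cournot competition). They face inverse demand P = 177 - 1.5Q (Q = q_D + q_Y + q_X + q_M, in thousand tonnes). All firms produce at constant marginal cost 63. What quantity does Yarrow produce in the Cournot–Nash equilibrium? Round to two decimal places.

15.20

A representative firm's profit is π_i = q_i(177 - 1.5Q) - 63q_i.
Setting ∂π_i/∂q_i = 0 with rivals' quantities fixed: 114 - 3q_i - (3/2)·Σ_{j≠i} q_j = 0.
By symmetry each firm produces the same amount; substituting Σ_{j≠i} q_j = 3q_i yields q_i = 114/(15/2) = 76/5.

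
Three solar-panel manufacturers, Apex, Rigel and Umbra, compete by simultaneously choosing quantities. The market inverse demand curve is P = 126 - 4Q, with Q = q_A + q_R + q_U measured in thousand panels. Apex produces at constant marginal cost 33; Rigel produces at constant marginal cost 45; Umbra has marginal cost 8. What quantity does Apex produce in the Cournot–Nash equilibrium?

Apex's profit: π_A = (126 - 4Q)q_A - (33q_A). Setting ∂π_A/∂q_A = 0: 93 - 8q_A - 4(q_R + q_U) = 0.
Rigel's first-order condition: 81 - 8q_R - 4(q_A + q_U) = 0.
Umbra's profit: π_U = (126 - 4Q)q_U - (8q_U). Setting ∂π_U/∂q_U = 0: 118 - 8q_U - 4(q_A + q_R) = 0.
Summing all 3 equations gives 292 − 16Q = 0, hence Q = 73/4.
Back-substituting: q_A = (93 − 73)/4 = 5, q_R = (81 − 73)/4 = 2, q_U = (118 − 73)/4 = 45/4.

5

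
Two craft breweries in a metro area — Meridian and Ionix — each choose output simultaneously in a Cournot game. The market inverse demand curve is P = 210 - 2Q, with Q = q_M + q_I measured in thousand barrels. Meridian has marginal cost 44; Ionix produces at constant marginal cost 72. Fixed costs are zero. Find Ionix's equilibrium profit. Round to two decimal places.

Meridian's profit: π_M = (210 - 2Q)q_M - (44q_M). Setting ∂π_M/∂q_M = 0: 166 - 4q_M - 2(q_I) = 0.
Ionix's first-order condition: 138 - 4q_I - 2(q_M) = 0.
So q_M = (166 - 2q_I)/4 and q_I = (138 - 2q_M)/4.
Solving the pair: q_M = 97/3, q_I = 55/3.
Price P = 210 - 2·(152/3) = 326/3.
Ionix's profit: (326/3 - 72)·(55/3) = 672.2222.

672.22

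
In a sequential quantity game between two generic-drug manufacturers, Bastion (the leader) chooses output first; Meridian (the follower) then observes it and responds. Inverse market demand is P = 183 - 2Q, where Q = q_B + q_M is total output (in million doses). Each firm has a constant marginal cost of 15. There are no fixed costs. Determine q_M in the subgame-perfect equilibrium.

21

Solve by backward induction. Given q_B, the follower Meridian maximises π_M = (183 - 2q_B - 2q_M)q_M - 15q_M.
Setting the follower's marginal profit to zero, 168 - 2q_B - 4q_M = 0, i.e. q_M = (168 - 2q_B)/4.
The leader anticipates this reaction. Substituting into P = 183 - 2Q gives P = 99 - q_B, so π_B = (99 - q_B)q_B - 15q_B.
The leader's first-order condition 84 - 2q_B = 0 yields q_B = 42.
Then q_M = (168 - 2·42)/4 = 21.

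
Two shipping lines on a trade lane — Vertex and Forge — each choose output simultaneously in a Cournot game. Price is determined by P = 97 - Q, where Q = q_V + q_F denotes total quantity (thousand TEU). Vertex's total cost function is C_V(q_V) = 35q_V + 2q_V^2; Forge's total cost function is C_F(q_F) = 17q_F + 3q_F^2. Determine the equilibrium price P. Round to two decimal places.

79.26

Vertex's profit: π_V = (97 - Q)q_V - (35q_V + 2q_V²). Setting ∂π_V/∂q_V = 0: 62 - 6q_V - (q_F) = 0.
Forge's first-order condition: 80 - 8q_F - (q_V) = 0.
So q_V = (62 - q_F)/6 and q_F = (80 - q_V)/8.
Substituting one into the other gives q_V = 416/47 and q_F = 418/47.
Total output Q = 834/47, so price P = 97 - 834/47 = 79.2553.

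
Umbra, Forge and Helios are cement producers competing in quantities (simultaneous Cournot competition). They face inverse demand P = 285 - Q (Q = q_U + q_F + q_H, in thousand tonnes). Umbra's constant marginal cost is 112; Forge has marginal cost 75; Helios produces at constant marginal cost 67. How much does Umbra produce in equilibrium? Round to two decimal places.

22.75

Umbra's profit: π_U = (285 - Q)q_U - (112q_U). Setting ∂π_U/∂q_U = 0: 173 - 2q_U - (q_F + q_H) = 0.
Forge's first-order condition: 210 - 2q_F - (q_U + q_H) = 0.
Helios's profit: π_H = (285 - Q)q_H - (67q_H). Setting ∂π_H/∂q_H = 0: 218 - 2q_H - (q_U + q_F) = 0.
Adding the 3 first-order conditions: 601 − 4Q = 0, so Q = 601/4.
Back-substituting: q_U = (173 − 601/4) = 91/4, q_F = (210 − 601/4) = 239/4, q_H = (218 − 601/4) = 271/4.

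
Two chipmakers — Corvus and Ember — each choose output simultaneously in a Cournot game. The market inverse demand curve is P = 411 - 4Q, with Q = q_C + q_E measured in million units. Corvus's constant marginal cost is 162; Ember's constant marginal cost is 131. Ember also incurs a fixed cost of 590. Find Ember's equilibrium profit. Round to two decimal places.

2096.69

Corvus's profit: π_C = (411 - 4Q)q_C - (162q_C). Setting ∂π_C/∂q_C = 0: 249 - 8q_C - 4(q_E) = 0.
Ember's first-order condition: 280 - 8q_E - 4(q_C) = 0.
Best responses: q_C = (249 - 4q_E)/8, q_E = (280 - 4q_C)/8.
Solving the pair: q_C = 109/6, q_E = 311/12.
Price P = 411 - 4·(529/12) = 704/3.
Ember's profit: (704/3 - 131)·(311/12) - 590 = 2096.6944.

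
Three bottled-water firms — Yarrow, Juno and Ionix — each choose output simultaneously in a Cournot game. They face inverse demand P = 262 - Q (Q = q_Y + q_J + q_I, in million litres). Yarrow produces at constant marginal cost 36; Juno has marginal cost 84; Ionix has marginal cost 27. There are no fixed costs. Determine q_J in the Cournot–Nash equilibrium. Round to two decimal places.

Yarrow's profit: π_Y = (262 - Q)q_Y - (36q_Y). Setting ∂π_Y/∂q_Y = 0: 226 - 2q_Y - (q_J + q_I) = 0.
Juno's profit: π_J = (262 - Q)q_J - (84q_J). Setting ∂π_J/∂q_J = 0: 178 - 2q_J - (q_Y + q_I) = 0.
Ionix's profit: π_I = (262 - Q)q_I - (27q_I). Setting ∂π_I/∂q_I = 0: 235 - 2q_I - (q_Y + q_J) = 0.
Summing all 3 equations gives 639 − 4Q = 0, hence Q = 639/4.
Back-substituting: q_Y = (226 − 639/4) = 265/4, q_J = (178 − 639/4) = 73/4, q_I = (235 − 639/4) = 301/4.

18.25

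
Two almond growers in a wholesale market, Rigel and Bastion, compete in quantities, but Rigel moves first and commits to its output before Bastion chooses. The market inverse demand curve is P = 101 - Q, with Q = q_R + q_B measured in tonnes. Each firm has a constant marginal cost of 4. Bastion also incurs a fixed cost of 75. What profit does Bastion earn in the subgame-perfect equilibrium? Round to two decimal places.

513.06

The follower Bastion best-responds to any q_R: π_B = (101 - Q)q_B - 4q_B.
Setting the follower's marginal profit to zero, 97 - q_R - 2q_B = 0, i.e. q_B = (97 - q_R)/2.
Rigel substitutes q_B(q_R) into its own profit: π_R = q_R(101 - q_R - (97 - q_R)/2) - 4q_R = (105/2 - (1/2)q_R)q_R - 4q_R.
Leader FOC: 97/2 - q_R = 0, so q_R = 97/2.
Then q_B = (97 - 97/2)/2 = 97/4.
Price P = 101 - 291/4 = 113/4.
Bastion's profit: (113/4 - 4)·(97/4) - 75 = 513.0625.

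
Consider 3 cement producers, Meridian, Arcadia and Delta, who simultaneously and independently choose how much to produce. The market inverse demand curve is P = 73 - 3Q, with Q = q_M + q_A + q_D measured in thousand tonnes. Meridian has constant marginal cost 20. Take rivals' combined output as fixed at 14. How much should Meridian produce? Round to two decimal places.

1.83

With rivals' combined output fixed at 14, Meridian's profit is π_M = (73 - 3·14 - 3q_M)q_M - (20q_M) = (31 - 3q_M)q_M - (20q_M).
∂π_M/∂q_M = 11 - 6q_M = 0, so q_M = 11/6.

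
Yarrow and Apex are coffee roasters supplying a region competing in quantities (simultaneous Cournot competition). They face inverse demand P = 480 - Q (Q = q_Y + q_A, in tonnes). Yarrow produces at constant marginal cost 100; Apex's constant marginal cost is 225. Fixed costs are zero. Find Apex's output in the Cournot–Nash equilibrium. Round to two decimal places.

Yarrow's profit: π_Y = (480 - Q)q_Y - (100q_Y). Setting ∂π_Y/∂q_Y = 0: 380 - 2q_Y - (q_A) = 0.
Apex's first-order condition: 255 - 2q_A - (q_Y) = 0.
Rearranging gives the reaction functions q_Y = (380 - q_A)/2 and q_A = (255 - q_Y)/2.
Substituting one into the other gives q_Y = 505/3 and q_A = 130/3.

43.33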